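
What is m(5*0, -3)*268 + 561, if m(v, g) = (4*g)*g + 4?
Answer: 11281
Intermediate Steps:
m(v, g) = 4 + 4*g**2 (m(v, g) = 4*g**2 + 4 = 4 + 4*g**2)
m(5*0, -3)*268 + 561 = (4 + 4*(-3)**2)*268 + 561 = (4 + 4*9)*268 + 561 = (4 + 36)*268 + 561 = 40*268 + 561 = 10720 + 561 = 11281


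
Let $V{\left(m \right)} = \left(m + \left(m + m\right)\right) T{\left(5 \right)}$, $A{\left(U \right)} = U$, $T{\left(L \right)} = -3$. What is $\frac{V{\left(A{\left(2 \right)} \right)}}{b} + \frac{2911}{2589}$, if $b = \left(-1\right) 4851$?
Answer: $\frac{1574207}{1395471} \approx 1.1281$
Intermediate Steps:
$V{\left(m \right)} = - 9 m$ ($V{\left(m \right)} = \left(m + \left(m + m\right)\right) \left(-3\right) = \left(m + 2 m\right) \left(-3\right) = 3 m \left(-3\right) = - 9 m$)
$b = -4851$
$\frac{V{\left(A{\left(2 \right)} \right)}}{b} + \frac{2911}{2589} = \frac{\left(-9\right) 2}{-4851} + \frac{2911}{2589} = \left(-18\right) \left(- \frac{1}{4851}\right) + 2911 \cdot \frac{1}{2589} = \frac{2}{539} + \frac{2911}{2589} = \frac{1574207}{1395471}$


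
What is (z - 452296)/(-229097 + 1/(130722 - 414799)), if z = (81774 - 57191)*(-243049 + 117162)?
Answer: 879255931624109/65081188470 ≈ 13510.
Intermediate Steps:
z = -3094680121 (z = 24583*(-125887) = -3094680121)
(z - 452296)/(-229097 + 1/(130722 - 414799)) = (-3094680121 - 452296)/(-229097 + 1/(130722 - 414799)) = -3095132417/(-229097 + 1/(-284077)) = -3095132417/(-229097 - 1/284077) = -3095132417/(-65081188470/284077) = -3095132417*(-284077/65081188470) = 879255931624109/65081188470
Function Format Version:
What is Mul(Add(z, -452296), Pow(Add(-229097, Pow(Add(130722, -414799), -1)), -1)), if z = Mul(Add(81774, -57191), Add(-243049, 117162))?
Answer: Rational(879255931624109, 65081188470) ≈ 13510.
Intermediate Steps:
z = -3094680121 (z = Mul(24583, -125887) = -3094680121)
Mul(Add(z, -452296), Pow(Add(-229097, Pow(Add(130722, -414799), -1)), -1)) = Mul(Add(-3094680121, -452296), Pow(Add(-229097, Pow(Add(130722, -414799), -1)), -1)) = Mul(-3095132417, Pow(Add(-229097, Pow(-284077, -1)), -1)) = Mul(-3095132417, Pow(Add(-229097, Rational(-1, 284077)), -1)) = Mul(-3095132417, Pow(Rational(-65081188470, 284077), -1)) = Mul(-3095132417, Rational(-284077, 65081188470)) = Rational(879255931624109, 65081188470)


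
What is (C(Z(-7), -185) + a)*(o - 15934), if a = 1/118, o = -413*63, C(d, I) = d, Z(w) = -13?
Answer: 64313949/118 ≈ 5.4503e+5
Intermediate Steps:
o = -26019
a = 1/118 ≈ 0.0084746
(C(Z(-7), -185) + a)*(o - 15934) = (-13 + 1/118)*(-26019 - 15934) = -1533/118*(-41953) = 64313949/118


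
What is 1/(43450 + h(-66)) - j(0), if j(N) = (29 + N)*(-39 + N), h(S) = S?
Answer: 49067305/43384 ≈ 1131.0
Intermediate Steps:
j(N) = (-39 + N)*(29 + N)
1/(43450 + h(-66)) - j(0) = 1/(43450 - 66) - (-1131 + 0² - 10*0) = 1/43384 - (-1131 + 0 + 0) = 1/43384 - 1*(-1131) = 1/43384 + 1131 = 49067305/43384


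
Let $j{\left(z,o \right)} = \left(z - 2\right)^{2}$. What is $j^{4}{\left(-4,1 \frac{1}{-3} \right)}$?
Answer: $1679616$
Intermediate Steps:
$j{\left(z,o \right)} = \left(-2 + z\right)^{2}$
$j^{4}{\left(-4,1 \frac{1}{-3} \right)} = \left(\left(-2 - 4\right)^{2}\right)^{4} = \left(\left(-6\right)^{2}\right)^{4} = 36^{4} = 1679616$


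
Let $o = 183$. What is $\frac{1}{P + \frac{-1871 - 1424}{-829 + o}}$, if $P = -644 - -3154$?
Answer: $\frac{646}{1624755} \approx 0.0003976$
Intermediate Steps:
$P = 2510$ ($P = -644 + 3154 = 2510$)
$\frac{1}{P + \frac{-1871 - 1424}{-829 + o}} = \frac{1}{2510 + \frac{-1871 - 1424}{-829 + 183}} = \frac{1}{2510 - \frac{3295}{-646}} = \frac{1}{2510 - - \frac{3295}{646}} = \frac{1}{2510 + \frac{3295}{646}} = \frac{1}{\frac{1624755}{646}} = \frac{646}{1624755}$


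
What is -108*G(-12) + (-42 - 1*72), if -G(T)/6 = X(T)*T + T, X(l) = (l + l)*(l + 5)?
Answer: -1314258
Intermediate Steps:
X(l) = 2*l*(5 + l) (X(l) = (2*l)*(5 + l) = 2*l*(5 + l))
G(T) = -6*T - 12*T**2*(5 + T) (G(T) = -6*((2*T*(5 + T))*T + T) = -6*(2*T**2*(5 + T) + T) = -6*(T + 2*T**2*(5 + T)) = -6*T - 12*T**2*(5 + T))
-108*G(-12) + (-42 - 1*72) = -(-648)*(-12)*(1 + 2*(-12)*(5 - 12)) + (-42 - 1*72) = -(-648)*(-12)*(1 + 2*(-12)*(-7)) + (-42 - 72) = -(-648)*(-12)*(1 + 168) - 114 = -(-648)*(-12)*169 - 114 = -108*12168 - 114 = -1314144 - 114 = -1314258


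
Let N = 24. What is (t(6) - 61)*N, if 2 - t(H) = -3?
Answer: -1344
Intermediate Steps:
t(H) = 5 (t(H) = 2 - 1*(-3) = 2 + 3 = 5)
(t(6) - 61)*N = (5 - 61)*24 = -56*24 = -1344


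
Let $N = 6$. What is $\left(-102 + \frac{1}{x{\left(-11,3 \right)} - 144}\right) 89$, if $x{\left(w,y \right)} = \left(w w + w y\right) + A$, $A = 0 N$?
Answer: $- \frac{508457}{56} \approx -9079.6$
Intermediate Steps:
$A = 0$ ($A = 0 \cdot 6 = 0$)
$x{\left(w,y \right)} = w^{2} + w y$ ($x{\left(w,y \right)} = \left(w w + w y\right) + 0 = \left(w^{2} + w y\right) + 0 = w^{2} + w y$)
$\left(-102 + \frac{1}{x{\left(-11,3 \right)} - 144}\right) 89 = \left(-102 + \frac{1}{- 11 \left(-11 + 3\right) - 144}\right) 89 = \left(-102 + \frac{1}{\left(-11\right) \left(-8\right) - 144}\right) 89 = \left(-102 + \frac{1}{88 - 144}\right) 89 = \left(-102 + \frac{1}{-56}\right) 89 = \left(-102 - \frac{1}{56}\right) 89 = \left(- \frac{5713}{56}\right) 89 = - \frac{508457}{56}$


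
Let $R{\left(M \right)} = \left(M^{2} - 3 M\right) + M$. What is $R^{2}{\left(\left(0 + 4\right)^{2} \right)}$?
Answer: $50176$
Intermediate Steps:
$R{\left(M \right)} = M^{2} - 2 M$
$R^{2}{\left(\left(0 + 4\right)^{2} \right)} = \left(\left(0 + 4\right)^{2} \left(-2 + \left(0 + 4\right)^{2}\right)\right)^{2} = \left(4^{2} \left(-2 + 4^{2}\right)\right)^{2} = \left(16 \left(-2 + 16\right)\right)^{2} = \left(16 \cdot 14\right)^{2} = 224^{2} = 50176$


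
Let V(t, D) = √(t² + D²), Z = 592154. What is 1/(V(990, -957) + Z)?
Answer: 592154/350644463767 - 33*√1741/350644463767 ≈ 1.6848e-6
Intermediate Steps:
V(t, D) = √(D² + t²)
1/(V(990, -957) + Z) = 1/(√((-957)² + 990²) + 592154) = 1/(√(915849 + 980100) + 592154) = 1/(√1895949 + 592154) = 1/(33*√1741 + 592154) = 1/(592154 + 33*√1741)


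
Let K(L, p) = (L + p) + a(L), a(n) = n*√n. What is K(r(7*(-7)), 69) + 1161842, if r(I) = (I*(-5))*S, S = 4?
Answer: 1162891 + 13720*√5 ≈ 1.1936e+6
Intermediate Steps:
a(n) = n^(3/2)
r(I) = -20*I (r(I) = (I*(-5))*4 = -5*I*4 = -20*I)
K(L, p) = L + p + L^(3/2) (K(L, p) = (L + p) + L^(3/2) = L + p + L^(3/2))
K(r(7*(-7)), 69) + 1161842 = (-140*(-7) + 69 + (-140*(-7))^(3/2)) + 1161842 = (-20*(-49) + 69 + (-20*(-49))^(3/2)) + 1161842 = (980 + 69 + 980^(3/2)) + 1161842 = (980 + 69 + 13720*√5) + 1161842 = (1049 + 13720*√5) + 1161842 = 1162891 + 13720*√5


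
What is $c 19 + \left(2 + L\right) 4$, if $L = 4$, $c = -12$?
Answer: $-204$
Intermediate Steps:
$c 19 + \left(2 + L\right) 4 = \left(-12\right) 19 + \left(2 + 4\right) 4 = -228 + 6 \cdot 4 = -228 + 24 = -204$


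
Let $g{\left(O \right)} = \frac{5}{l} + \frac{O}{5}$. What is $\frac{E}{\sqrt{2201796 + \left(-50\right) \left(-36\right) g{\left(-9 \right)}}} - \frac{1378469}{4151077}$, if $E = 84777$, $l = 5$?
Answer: $- \frac{1378469}{4151077} + \frac{28259 \sqrt{61121}}{122242} \approx 56.82$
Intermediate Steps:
$g{\left(O \right)} = 1 + \frac{O}{5}$ ($g{\left(O \right)} = \frac{5}{5} + \frac{O}{5} = 5 \cdot \frac{1}{5} + O \frac{1}{5} = 1 + \frac{O}{5}$)
$\frac{E}{\sqrt{2201796 + \left(-50\right) \left(-36\right) g{\left(-9 \right)}}} - \frac{1378469}{4151077} = \frac{84777}{\sqrt{2201796 + \left(-50\right) \left(-36\right) \left(1 + \frac{1}{5} \left(-9\right)\right)}} - \frac{1378469}{4151077} = \frac{84777}{\sqrt{2201796 + 1800 \left(1 - \frac{9}{5}\right)}} - \frac{1378469}{4151077} = \frac{84777}{\sqrt{2201796 + 1800 \left(- \frac{4}{5}\right)}} - \frac{1378469}{4151077} = \frac{84777}{\sqrt{2201796 - 1440}} - \frac{1378469}{4151077} = \frac{84777}{\sqrt{2200356}} - \frac{1378469}{4151077} = \frac{84777}{6 \sqrt{61121}} - \frac{1378469}{4151077} = 84777 \frac{\sqrt{61121}}{366726} - \frac{1378469}{4151077} = \frac{28259 \sqrt{61121}}{122242} - \frac{1378469}{4151077} = - \frac{1378469}{4151077} + \frac{28259 \sqrt{61121}}{122242}$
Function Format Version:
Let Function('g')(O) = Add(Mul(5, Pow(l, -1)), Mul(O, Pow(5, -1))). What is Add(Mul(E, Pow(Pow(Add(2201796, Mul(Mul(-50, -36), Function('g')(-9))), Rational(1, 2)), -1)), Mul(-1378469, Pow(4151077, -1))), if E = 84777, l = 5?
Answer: Add(Rational(-1378469, 4151077), Mul(Rational(28259, 122242), Pow(61121, Rational(1, 2)))) ≈ 56.820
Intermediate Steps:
Function('g')(O) = Add(1, Mul(Rational(1, 5), O)) (Function('g')(O) = Add(Mul(5, Pow(5, -1)), Mul(O, Pow(5, -1))) = Add(Mul(5, Rational(1, 5)), Mul(O, Rational(1, 5))) = Add(1, Mul(Rational(1, 5), O)))
Add(Mul(E, Pow(Pow(Add(2201796, Mul(Mul(-50, -36), Function('g')(-9))), Rational(1, 2)), -1)), Mul(-1378469, Pow(4151077, -1))) = Add(Mul(84777, Pow(Pow(Add(2201796, Mul(Mul(-50, -36), Add(1, Mul(Rational(1, 5), -9)))), Rational(1, 2)), -1)), Mul(-1378469, Pow(4151077, -1))) = Add(Mul(84777, Pow(Pow(Add(2201796, Mul(1800, Add(1, Rational(-9, 5)))), Rational(1, 2)), -1)), Mul(-1378469, Rational(1, 4151077))) = Add(Mul(84777, Pow(Pow(Add(2201796, Mul(1800, Rational(-4, 5))), Rational(1, 2)), -1)), Rational(-1378469, 4151077)) = Add(Mul(84777, Pow(Pow(Add(2201796, -1440), Rational(1, 2)), -1)), Rational(-1378469, 4151077)) = Add(Mul(84777, Pow(Pow(2200356, Rational(1, 2)), -1)), Rational(-1378469, 4151077)) = Add(Mul(84777, Pow(Mul(6, Pow(61121, Rational(1, 2))), -1)), Rational(-1378469, 4151077)) = Add(Mul(84777, Mul(Rational(1, 366726), Pow(61121, Rational(1, 2)))), Rational(-1378469, 4151077)) = Add(Mul(Rational(28259, 122242), Pow(61121, Rational(1, 2))), Rational(-1378469, 4151077)) = Add(Rational(-1378469, 4151077), Mul(Rational(28259, 122242), Pow(61121, Rational(1, 2))))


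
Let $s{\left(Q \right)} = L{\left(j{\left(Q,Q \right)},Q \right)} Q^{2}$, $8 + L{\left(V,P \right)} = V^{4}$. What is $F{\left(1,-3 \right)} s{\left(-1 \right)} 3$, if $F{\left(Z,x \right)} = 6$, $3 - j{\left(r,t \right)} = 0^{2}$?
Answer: $1314$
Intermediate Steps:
$j{\left(r,t \right)} = 3$ ($j{\left(r,t \right)} = 3 - 0^{2} = 3 - 0 = 3 + 0 = 3$)
$L{\left(V,P \right)} = -8 + V^{4}$
$s{\left(Q \right)} = 73 Q^{2}$ ($s{\left(Q \right)} = \left(-8 + 3^{4}\right) Q^{2} = \left(-8 + 81\right) Q^{2} = 73 Q^{2}$)
$F{\left(1,-3 \right)} s{\left(-1 \right)} 3 = 6 \cdot 73 \left(-1\right)^{2} \cdot 3 = 6 \cdot 73 \cdot 1 \cdot 3 = 6 \cdot 73 \cdot 3 = 438 \cdot 3 = 1314$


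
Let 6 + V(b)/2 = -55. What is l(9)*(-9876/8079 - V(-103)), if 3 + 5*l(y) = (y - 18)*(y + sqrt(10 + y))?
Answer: -27321336/13465 - 2927286*sqrt(19)/13465 ≈ -2976.7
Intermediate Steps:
V(b) = -122 (V(b) = -12 + 2*(-55) = -12 - 110 = -122)
l(y) = -3/5 + (-18 + y)*(y + sqrt(10 + y))/5 (l(y) = -3/5 + ((y - 18)*(y + sqrt(10 + y)))/5 = -3/5 + ((-18 + y)*(y + sqrt(10 + y)))/5 = -3/5 + (-18 + y)*(y + sqrt(10 + y))/5)
l(9)*(-9876/8079 - V(-103)) = (-3/5 - 18/5*9 - 18*sqrt(10 + 9)/5 + (1/5)*9**2 + (1/5)*9*sqrt(10 + 9))*(-9876/8079 - 1*(-122)) = (-3/5 - 162/5 - 18*sqrt(19)/5 + (1/5)*81 + (1/5)*9*sqrt(19))*(-9876*1/8079 + 122) = (-3/5 - 162/5 - 18*sqrt(19)/5 + 81/5 + 9*sqrt(19)/5)*(-3292/2693 + 122) = (-84/5 - 9*sqrt(19)/5)*(325254/2693) = -27321336/13465 - 2927286*sqrt(19)/13465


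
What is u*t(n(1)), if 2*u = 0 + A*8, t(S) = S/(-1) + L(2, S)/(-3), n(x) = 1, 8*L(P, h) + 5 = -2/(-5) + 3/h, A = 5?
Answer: -56/3 ≈ -18.667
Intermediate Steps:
L(P, h) = -23/40 + 3/(8*h) (L(P, h) = -5/8 + (-2/(-5) + 3/h)/8 = -5/8 + (-2*(-⅕) + 3/h)/8 = -5/8 + (⅖ + 3/h)/8 = -5/8 + (1/20 + 3/(8*h)) = -23/40 + 3/(8*h))
t(S) = -S - (15 - 23*S)/(120*S) (t(S) = S/(-1) + ((15 - 23*S)/(40*S))/(-3) = S*(-1) + ((15 - 23*S)/(40*S))*(-⅓) = -S - (15 - 23*S)/(120*S))
u = 20 (u = (0 + 5*8)/2 = (0 + 40)/2 = (½)*40 = 20)
u*t(n(1)) = 20*(23/120 - 1*1 - ⅛/1) = 20*(23/120 - 1 - ⅛*1) = 20*(23/120 - 1 - ⅛) = 20*(-14/15) = -56/3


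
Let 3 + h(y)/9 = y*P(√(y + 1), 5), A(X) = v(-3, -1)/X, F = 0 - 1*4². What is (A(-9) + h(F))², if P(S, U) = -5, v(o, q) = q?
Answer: 38912644/81 ≈ 4.8040e+5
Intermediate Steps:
F = -16 (F = 0 - 1*16 = 0 - 16 = -16)
A(X) = -1/X
h(y) = -27 - 45*y (h(y) = -27 + 9*(y*(-5)) = -27 + 9*(-5*y) = -27 - 45*y)
(A(-9) + h(F))² = (-1/(-9) + (-27 - 45*(-16)))² = (-1*(-⅑) + (-27 + 720))² = (⅑ + 693)² = (6238/9)² = 38912644/81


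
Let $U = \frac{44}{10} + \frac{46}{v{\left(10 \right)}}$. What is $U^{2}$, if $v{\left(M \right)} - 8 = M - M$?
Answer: $\frac{41209}{400} \approx 103.02$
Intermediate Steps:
$v{\left(M \right)} = 8$ ($v{\left(M \right)} = 8 + \left(M - M\right) = 8 + 0 = 8$)
$U = \frac{203}{20}$ ($U = \frac{44}{10} + \frac{46}{8} = 44 \cdot \frac{1}{10} + 46 \cdot \frac{1}{8} = \frac{22}{5} + \frac{23}{4} = \frac{203}{20} \approx 10.15$)
$U^{2} = \left(\frac{203}{20}\right)^{2} = \frac{41209}{400}$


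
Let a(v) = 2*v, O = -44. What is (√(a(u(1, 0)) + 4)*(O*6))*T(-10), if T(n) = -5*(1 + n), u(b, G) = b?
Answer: -11880*√6 ≈ -29100.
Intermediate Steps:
T(n) = -5 - 5*n
(√(a(u(1, 0)) + 4)*(O*6))*T(-10) = (√(2*1 + 4)*(-44*6))*(-5 - 5*(-10)) = (√(2 + 4)*(-264))*(-5 + 50) = (√6*(-264))*45 = -264*√6*45 = -11880*√6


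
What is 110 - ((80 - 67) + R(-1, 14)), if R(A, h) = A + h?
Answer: 84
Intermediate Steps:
110 - ((80 - 67) + R(-1, 14)) = 110 - ((80 - 67) + (-1 + 14)) = 110 - (13 + 13) = 110 - 1*26 = 110 - 26 = 84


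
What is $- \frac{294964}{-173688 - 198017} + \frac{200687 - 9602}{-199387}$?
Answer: $- \frac{12215262857}{74113144835} \approx -0.16482$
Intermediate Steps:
$- \frac{294964}{-173688 - 198017} + \frac{200687 - 9602}{-199387} = - \frac{294964}{-371705} + 191085 \left(- \frac{1}{199387}\right) = \left(-294964\right) \left(- \frac{1}{371705}\right) - \frac{191085}{199387} = \frac{294964}{371705} - \frac{191085}{199387} = - \frac{12215262857}{74113144835}$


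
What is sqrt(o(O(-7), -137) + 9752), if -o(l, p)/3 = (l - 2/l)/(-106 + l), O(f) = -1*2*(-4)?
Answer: sqrt(7645754)/28 ≈ 98.753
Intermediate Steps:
O(f) = 8 (O(f) = -2*(-4) = 8)
o(l, p) = -3*(l - 2/l)/(-106 + l)
sqrt(o(O(-7), -137) + 9752) = sqrt(3*(2 - 1*8**2)/(8*(-106 + 8)) + 9752) = sqrt(3*(1/8)*(2 - 1*64)/(-98) + 9752) = sqrt(3*(1/8)*(-1/98)*(2 - 64) + 9752) = sqrt(3*(1/8)*(-1/98)*(-62) + 9752) = sqrt(93/392 + 9752) = sqrt(3822877/392) = sqrt(7645754)/28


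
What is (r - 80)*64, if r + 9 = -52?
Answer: -9024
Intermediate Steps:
r = -61 (r = -9 - 52 = -61)
(r - 80)*64 = (-61 - 80)*64 = -141*64 = -9024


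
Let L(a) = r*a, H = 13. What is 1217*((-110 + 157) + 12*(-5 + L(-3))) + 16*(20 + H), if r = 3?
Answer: -146729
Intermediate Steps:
L(a) = 3*a
1217*((-110 + 157) + 12*(-5 + L(-3))) + 16*(20 + H) = 1217*((-110 + 157) + 12*(-5 + 3*(-3))) + 16*(20 + 13) = 1217*(47 + 12*(-5 - 9)) + 16*33 = 1217*(47 + 12*(-14)) + 528 = 1217*(47 - 168) + 528 = 1217*(-121) + 528 = -147257 + 528 = -146729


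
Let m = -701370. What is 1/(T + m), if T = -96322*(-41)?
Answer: 1/3247832 ≈ 3.0790e-7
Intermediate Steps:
T = 3949202
1/(T + m) = 1/(3949202 - 701370) = 1/3247832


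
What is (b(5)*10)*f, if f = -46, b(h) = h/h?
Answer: -460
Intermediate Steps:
b(h) = 1
(b(5)*10)*f = (1*10)*(-46) = 10*(-46) = -460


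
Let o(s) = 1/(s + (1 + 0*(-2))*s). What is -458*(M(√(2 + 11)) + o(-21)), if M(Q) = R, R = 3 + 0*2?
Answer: -28625/21 ≈ -1363.1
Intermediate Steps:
R = 3 (R = 3 + 0 = 3)
M(Q) = 3
o(s) = 1/(2*s) (o(s) = 1/(s + (1 + 0)*s) = 1/(s + 1*s) = 1/(s + s) = 1/(2*s))
-458*(M(√(2 + 11)) + o(-21)) = -458*(3 + (½)/(-21)) = -458*(3 + (½)*(-1/21)) = -458*(3 - 1/42) = -458*125/42 = -28625/21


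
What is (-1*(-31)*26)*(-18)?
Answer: -14508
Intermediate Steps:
(-1*(-31)*26)*(-18) = (31*26)*(-18) = 806*(-18) = -14508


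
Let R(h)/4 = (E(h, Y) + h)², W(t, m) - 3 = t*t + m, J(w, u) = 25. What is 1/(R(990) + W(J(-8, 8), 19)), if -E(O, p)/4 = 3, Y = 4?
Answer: 1/3826583 ≈ 2.6133e-7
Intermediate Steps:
E(O, p) = -12 (E(O, p) = -4*3 = -12)
W(t, m) = 3 + m + t² (W(t, m) = 3 + (t*t + m) = 3 + (t² + m) = 3 + (m + t²) = 3 + m + t²)
R(h) = 4*(-12 + h)²
1/(R(990) + W(J(-8, 8), 19)) = 1/(4*(-12 + 990)² + (3 + 19 + 25²)) = 1/(4*978² + (3 + 19 + 625)) = 1/(4*956484 + 647) = 1/(3825936 + 647) = 1/3826583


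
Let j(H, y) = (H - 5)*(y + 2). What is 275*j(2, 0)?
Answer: -1650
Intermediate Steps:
j(H, y) = (-5 + H)*(2 + y)
275*j(2, 0) = 275*(-10 - 5*0 + 2*2 + 2*0) = 275*(-10 + 0 + 4 + 0) = 275*(-6) = -1650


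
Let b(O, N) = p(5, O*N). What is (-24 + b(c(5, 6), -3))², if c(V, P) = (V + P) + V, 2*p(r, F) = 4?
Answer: 484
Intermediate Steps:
p(r, F) = 2 (p(r, F) = (½)*4 = 2)
c(V, P) = P + 2*V (c(V, P) = (P + V) + V = P + 2*V)
b(O, N) = 2
(-24 + b(c(5, 6), -3))² = (-24 + 2)² = (-22)² = 484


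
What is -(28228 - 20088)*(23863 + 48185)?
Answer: -586470720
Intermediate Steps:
-(28228 - 20088)*(23863 + 48185) = -8140*72048 = -1*586470720 = -586470720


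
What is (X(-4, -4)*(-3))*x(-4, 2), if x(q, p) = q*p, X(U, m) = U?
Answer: -96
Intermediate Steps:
x(q, p) = p*q
(X(-4, -4)*(-3))*x(-4, 2) = (-4*(-3))*(2*(-4)) = 12*(-8) = -96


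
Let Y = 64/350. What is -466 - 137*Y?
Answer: -85934/175 ≈ -491.05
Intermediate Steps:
Y = 32/175 (Y = 64*(1/350) = 32/175 ≈ 0.18286)
-466 - 137*Y = -466 - 137*32/175 = -466 - 4384/175 = -85934/175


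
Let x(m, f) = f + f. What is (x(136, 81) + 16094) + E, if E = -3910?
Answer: 12346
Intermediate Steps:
x(m, f) = 2*f
(x(136, 81) + 16094) + E = (2*81 + 16094) - 3910 = (162 + 16094) - 3910 = 16256 - 3910 = 12346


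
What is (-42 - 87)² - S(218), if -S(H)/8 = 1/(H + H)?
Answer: 1813871/109 ≈ 16641.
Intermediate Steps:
S(H) = -4/H (S(H) = -8/(H + H) = -8*1/(2*H) = -4/H)
(-42 - 87)² - S(218) = (-42 - 87)² - (-4)/218 = (-129)² - (-4)/218 = 16641 - 1*(-2/109) = 16641 + 2/109 = 1813871/109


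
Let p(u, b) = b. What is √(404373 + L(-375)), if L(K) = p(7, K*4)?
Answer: √402873 ≈ 634.72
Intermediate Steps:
L(K) = 4*K (L(K) = K*4 = 4*K)
√(404373 + L(-375)) = √(404373 + 4*(-375)) = √(404373 - 1500) = √402873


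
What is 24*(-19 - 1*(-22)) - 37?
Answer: 35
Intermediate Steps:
24*(-19 - 1*(-22)) - 37 = 24*(-19 + 22) - 37 = 24*3 - 37 = 72 - 37 = 35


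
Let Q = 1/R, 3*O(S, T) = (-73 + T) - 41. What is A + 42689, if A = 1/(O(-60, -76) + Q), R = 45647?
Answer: 370238443762/8672927 ≈ 42689.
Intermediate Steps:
O(S, T) = -38 + T/3 (O(S, T) = ((-73 + T) - 41)/3 = (-114 + T)/3 = -38 + T/3)
Q = 1/45647 ≈ 2.1907e-5
A = -136941/8672927 (A = 1/((-38 + (⅓)*(-76)) + 1/45647) = 1/((-38 - 76/3) + 1/45647) = 1/(-190/3 + 1/45647) = 1/(-8672927/136941) = -136941/8672927 ≈ -0.015789)
A + 42689 = -136941/8672927 + 42689 = 370238443762/8672927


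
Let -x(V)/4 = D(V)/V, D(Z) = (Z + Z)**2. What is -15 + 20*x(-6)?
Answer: 1905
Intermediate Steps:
D(Z) = 4*Z**2 (D(Z) = (2*Z)**2 = 4*Z**2)
x(V) = -16*V (x(V) = -4*4*V**2/V = -16*V)
-15 + 20*x(-6) = -15 + 20*(-16*(-6)) = -15 + 20*96 = -15 + 1920 = 1905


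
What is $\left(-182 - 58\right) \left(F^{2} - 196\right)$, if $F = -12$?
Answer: $12480$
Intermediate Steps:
$\left(-182 - 58\right) \left(F^{2} - 196\right) = \left(-182 - 58\right) \left(\left(-12\right)^{2} - 196\right) = - 240 \left(144 - 196\right) = \left(-240\right) \left(-52\right) = 12480$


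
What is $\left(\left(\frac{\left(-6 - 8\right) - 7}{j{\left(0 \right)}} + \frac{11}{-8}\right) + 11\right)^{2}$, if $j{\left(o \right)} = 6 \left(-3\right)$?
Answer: $\frac{67081}{576} \approx 116.46$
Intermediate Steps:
$j{\left(o \right)} = -18$
$\left(\left(\frac{\left(-6 - 8\right) - 7}{j{\left(0 \right)}} + \frac{11}{-8}\right) + 11\right)^{2} = \left(\left(\frac{\left(-6 - 8\right) - 7}{-18} + \frac{11}{-8}\right) + 11\right)^{2} = \left(\left(\left(\left(-6 - 8\right) - 7\right) \left(- \frac{1}{18}\right) + 11 \left(- \frac{1}{8}\right)\right) + 11\right)^{2} = \left(\left(\left(\left(-6 - 8\right) - 7\right) \left(- \frac{1}{18}\right) - \frac{11}{8}\right) + 11\right)^{2} = \left(\left(\left(-14 - 7\right) \left(- \frac{1}{18}\right) - \frac{11}{8}\right) + 11\right)^{2} = \left(\left(\left(-21\right) \left(- \frac{1}{18}\right) - \frac{11}{8}\right) + 11\right)^{2} = \left(\left(\frac{7}{6} - \frac{11}{8}\right) + 11\right)^{2} = \left(- \frac{5}{24} + 11\right)^{2} = \left(\frac{259}{24}\right)^{2} = \frac{67081}{576}$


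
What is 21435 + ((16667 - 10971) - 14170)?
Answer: 12961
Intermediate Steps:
21435 + ((16667 - 10971) - 14170) = 21435 + (5696 - 14170) = 21435 - 8474 = 12961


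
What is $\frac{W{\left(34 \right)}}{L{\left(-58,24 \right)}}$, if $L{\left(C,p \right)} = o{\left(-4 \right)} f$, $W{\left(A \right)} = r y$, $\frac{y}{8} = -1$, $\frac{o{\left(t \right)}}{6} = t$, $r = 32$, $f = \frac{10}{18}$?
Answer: $\frac{96}{5} \approx 19.2$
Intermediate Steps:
$f = \frac{5}{9}$ ($f = 10 \cdot \frac{1}{18} = \frac{5}{9} \approx 0.55556$)
$o{\left(t \right)} = 6 t$
$y = -8$ ($y = 8 \left(-1\right) = -8$)
$W{\left(A \right)} = -256$ ($W{\left(A \right)} = 32 \left(-8\right) = -256$)
$L{\left(C,p \right)} = - \frac{40}{3}$ ($L{\left(C,p \right)} = 6 \left(-4\right) \frac{5}{9} = \left(-24\right) \frac{5}{9} = - \frac{40}{3}$)
$\frac{W{\left(34 \right)}}{L{\left(-58,24 \right)}} = - \frac{256}{- \frac{40}{3}} = \left(-256\right) \left(- \frac{3}{40}\right) = \frac{96}{5}$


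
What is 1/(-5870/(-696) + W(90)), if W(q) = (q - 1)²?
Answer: 348/2759443 ≈ 0.00012611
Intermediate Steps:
W(q) = (-1 + q)²
1/(-5870/(-696) + W(90)) = 1/(-5870/(-696) + (-1 + 90)²) = 1/(-5870*(-1/696) + 89²) = 1/(2935/348 + 7921) = 1/(2759443/348) = 348/2759443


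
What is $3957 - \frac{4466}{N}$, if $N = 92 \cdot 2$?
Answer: $\frac{361811}{92} \approx 3932.7$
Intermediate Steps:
$N = 184$
$3957 - \frac{4466}{N} = 3957 - \frac{4466}{184} = 3957 - 4466 \cdot \frac{1}{184} = 3957 - \frac{2233}{92} = \frac{361811}{92}$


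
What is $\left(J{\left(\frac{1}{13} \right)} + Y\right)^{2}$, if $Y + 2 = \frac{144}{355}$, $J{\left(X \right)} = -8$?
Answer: $\frac{11600836}{126025} \approx 92.052$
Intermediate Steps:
$Y = - \frac{566}{355}$ ($Y = -2 + \frac{144}{355} = - \frac{566}{355} \approx -1.5944$)
$\left(J{\left(\frac{1}{13} \right)} + Y\right)^{2} = \left(-8 - \frac{566}{355}\right)^{2} = \left(- \frac{3406}{355}\right)^{2} = \frac{11600836}{126025}$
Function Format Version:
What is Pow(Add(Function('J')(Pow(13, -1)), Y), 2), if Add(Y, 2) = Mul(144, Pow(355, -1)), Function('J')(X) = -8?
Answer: Rational(11600836, 126025) ≈ 92.052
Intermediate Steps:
Y = Rational(-566, 355) (Y = Add(-2, Mul(144, Pow(355, -1))) = Add(-2, Mul(144, Rational(1, 355))) = Add(-2, Rational(144, 355)) = Rational(-566, 355) ≈ -1.5944)
Pow(Add(Function('J')(Pow(13, -1)), Y), 2) = Pow(Add(-8, Rational(-566, 355)), 2) = Pow(Rational(-3406, 355), 2) = Rational(11600836, 126025)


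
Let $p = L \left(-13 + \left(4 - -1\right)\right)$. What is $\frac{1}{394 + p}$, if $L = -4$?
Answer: $\frac{1}{426} \approx 0.0023474$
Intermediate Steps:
$p = 32$ ($p = - 4 \left(-13 + \left(4 - -1\right)\right) = - 4 \left(-13 + \left(4 + 1\right)\right) = - 4 \left(-13 + 5\right) = \left(-4\right) \left(-8\right) = 32$)
$\frac{1}{394 + p} = \frac{1}{394 + 32} = \frac{1}{426}$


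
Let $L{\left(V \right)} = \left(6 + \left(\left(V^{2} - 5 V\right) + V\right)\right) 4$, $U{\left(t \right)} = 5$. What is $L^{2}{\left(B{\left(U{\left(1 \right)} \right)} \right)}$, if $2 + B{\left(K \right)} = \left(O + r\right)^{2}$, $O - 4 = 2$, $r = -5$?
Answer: $1936$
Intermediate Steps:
$O = 6$ ($O = 4 + 2 = 6$)
$B{\left(K \right)} = -1$ ($B{\left(K \right)} = -2 + \left(6 - 5\right)^{2} = -2 + 1^{2} = -2 + 1 = -1$)
$L{\left(V \right)} = 24 - 16 V + 4 V^{2}$ ($L{\left(V \right)} = \left(6 + \left(V^{2} - 4 V\right)\right) 4 = \left(6 + V^{2} - 4 V\right) 4 = 24 - 16 V + 4 V^{2}$)
$L^{2}{\left(B{\left(U{\left(1 \right)} \right)} \right)} = \left(24 - -16 + 4 \left(-1\right)^{2}\right)^{2} = \left(24 + 16 + 4 \cdot 1\right)^{2} = \left(24 + 16 + 4\right)^{2} = 44^{2} = 1936$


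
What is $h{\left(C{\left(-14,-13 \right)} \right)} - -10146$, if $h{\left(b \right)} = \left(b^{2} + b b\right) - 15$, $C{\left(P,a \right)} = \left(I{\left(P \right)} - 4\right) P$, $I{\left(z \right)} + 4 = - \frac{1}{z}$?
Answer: $34773$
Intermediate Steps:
$I{\left(z \right)} = -4 - \frac{1}{z}$
$C{\left(P,a \right)} = P \left(-8 - \frac{1}{P}\right)$ ($C{\left(P,a \right)} = \left(\left(-4 - \frac{1}{P}\right) - 4\right) P = \left(-8 - \frac{1}{P}\right) P = P \left(-8 - \frac{1}{P}\right)$)
$h{\left(b \right)} = -15 + 2 b^{2}$ ($h{\left(b \right)} = \left(b^{2} + b^{2}\right) - 15 = 2 b^{2} - 15 = -15 + 2 b^{2}$)
$h{\left(C{\left(-14,-13 \right)} \right)} - -10146 = \left(-15 + 2 \left(-1 - -112\right)^{2}\right) - -10146 = \left(-15 + 2 \left(-1 + 112\right)^{2}\right) + 10146 = \left(-15 + 2 \cdot 111^{2}\right) + 10146 = \left(-15 + 2 \cdot 12321\right) + 10146 = \left(-15 + 24642\right) + 10146 = 24627 + 10146 = 34773$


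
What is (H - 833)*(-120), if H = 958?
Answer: -15000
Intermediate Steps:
(H - 833)*(-120) = (958 - 833)*(-120) = 125*(-120) = -15000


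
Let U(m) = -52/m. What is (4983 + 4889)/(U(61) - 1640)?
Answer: -150548/25023 ≈ -6.0164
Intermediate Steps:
(4983 + 4889)/(U(61) - 1640) = (4983 + 4889)/(-52/61 - 1640) = 9872/(-52*1/61 - 1640) = 9872/(-52/61 - 1640) = 9872/(-100092/61) = 9872*(-61/100092) = -150548/25023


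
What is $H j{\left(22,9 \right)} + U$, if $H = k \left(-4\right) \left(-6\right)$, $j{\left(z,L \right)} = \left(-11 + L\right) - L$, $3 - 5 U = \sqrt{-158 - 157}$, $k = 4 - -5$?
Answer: $- \frac{11877}{5} - \frac{3 i \sqrt{35}}{5} \approx -2375.4 - 3.5496 i$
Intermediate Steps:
$k = 9$ ($k = 4 + 5 = 9$)
$U = \frac{3}{5} - \frac{3 i \sqrt{35}}{5}$ ($U = \frac{3}{5} - \frac{\sqrt{-158 - 157}}{5} = \frac{3}{5} - \frac{\sqrt{-315}}{5} = \frac{3}{5} - \frac{3 i \sqrt{35}}{5} \approx 0.6 - 3.5496 i$)
$j{\left(z,L \right)} = -11$
$H = 216$ ($H = 9 \left(-4\right) \left(-6\right) = \left(-36\right) \left(-6\right) = 216$)
$H j{\left(22,9 \right)} + U = 216 \left(-11\right) + \left(\frac{3}{5} - \frac{3 i \sqrt{35}}{5}\right) = -2376 + \left(\frac{3}{5} - \frac{3 i \sqrt{35}}{5}\right) = - \frac{11877}{5} - \frac{3 i \sqrt{35}}{5}$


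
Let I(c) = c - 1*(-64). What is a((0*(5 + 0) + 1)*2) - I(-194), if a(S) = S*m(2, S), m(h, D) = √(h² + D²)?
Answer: 130 + 4*√2 ≈ 135.66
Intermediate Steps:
m(h, D) = √(D² + h²)
I(c) = 64 + c (I(c) = c + 64 = 64 + c)
a(S) = S*√(4 + S²) (a(S) = S*√(S² + 2²) = S*√(S² + 4) = S*√(4 + S²))
a((0*(5 + 0) + 1)*2) - I(-194) = ((0*(5 + 0) + 1)*2)*√(4 + ((0*(5 + 0) + 1)*2)²) - (64 - 194) = ((0*5 + 1)*2)*√(4 + ((0*5 + 1)*2)²) - 1*(-130) = ((0 + 1)*2)*√(4 + ((0 + 1)*2)²) + 130 = (1*2)*√(4 + (1*2)²) + 130 = 2*√(4 + 2²) + 130 = 2*√(4 + 4) + 130 = 2*√8 + 130 = 2*(2*√2) + 130 = 4*√2 + 130 = 130 + 4*√2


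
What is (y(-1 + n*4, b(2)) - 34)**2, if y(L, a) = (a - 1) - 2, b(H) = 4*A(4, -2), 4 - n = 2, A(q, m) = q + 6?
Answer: 9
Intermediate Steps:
A(q, m) = 6 + q
n = 2 (n = 4 - 1*2 = 4 - 2 = 2)
b(H) = 40 (b(H) = 4*(6 + 4) = 4*10 = 40)
y(L, a) = -3 + a (y(L, a) = (-1 + a) - 2 = -3 + a)
(y(-1 + n*4, b(2)) - 34)**2 = ((-3 + 40) - 34)**2 = (37 - 34)**2 = 3**2 = 9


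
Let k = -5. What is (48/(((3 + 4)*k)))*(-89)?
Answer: 4272/35 ≈ 122.06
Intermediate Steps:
(48/(((3 + 4)*k)))*(-89) = (48/(((3 + 4)*(-5))))*(-89) = (48/((7*(-5))))*(-89) = (48/(-35))*(-89) = (48*(-1/35))*(-89) = -48/35*(-89) = 4272/35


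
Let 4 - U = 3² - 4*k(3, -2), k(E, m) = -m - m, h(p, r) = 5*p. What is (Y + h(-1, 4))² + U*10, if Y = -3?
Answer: 174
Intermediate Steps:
k(E, m) = -2*m
U = 11 (U = 4 - (3² - (-8)*(-2)) = 4 - (9 - 4*4) = 4 - (9 - 16) = 4 - 1*(-7) = 4 + 7 = 11)
(Y + h(-1, 4))² + U*10 = (-3 + 5*(-1))² + 11*10 = (-3 - 5)² + 110 = (-8)² + 110 = 64 + 110 = 174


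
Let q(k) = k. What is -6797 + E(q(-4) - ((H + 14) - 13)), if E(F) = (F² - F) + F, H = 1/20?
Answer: -2708599/400 ≈ -6771.5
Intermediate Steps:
H = 1/20 ≈ 0.050000
E(F) = F²
-6797 + E(q(-4) - ((H + 14) - 13)) = -6797 + (-4 - ((1/20 + 14) - 13))² = -6797 + (-4 - (281/20 - 13))² = -6797 + (-4 - 1*21/20)² = -6797 + (-4 - 21/20)² = -6797 + (-101/20)² = -6797 + 10201/400 = -2708599/400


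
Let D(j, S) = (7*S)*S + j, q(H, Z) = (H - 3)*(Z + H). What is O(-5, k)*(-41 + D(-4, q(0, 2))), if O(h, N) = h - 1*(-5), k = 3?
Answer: 0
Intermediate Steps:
q(H, Z) = (-3 + H)*(H + Z)
D(j, S) = j + 7*S**2 (D(j, S) = 7*S**2 + j = j + 7*S**2)
O(h, N) = 5 + h (O(h, N) = h + 5 = 5 + h)
O(-5, k)*(-41 + D(-4, q(0, 2))) = (5 - 5)*(-41 + (-4 + 7*(0**2 - 3*0 - 3*2 + 0*2)**2)) = 0*(-41 + (-4 + 7*(0 + 0 - 6 + 0)**2)) = 0*(-41 + (-4 + 7*(-6)**2)) = 0*(-41 + (-4 + 7*36)) = 0*(-41 + (-4 + 252)) = 0*(-41 + 248) = 0*207 = 0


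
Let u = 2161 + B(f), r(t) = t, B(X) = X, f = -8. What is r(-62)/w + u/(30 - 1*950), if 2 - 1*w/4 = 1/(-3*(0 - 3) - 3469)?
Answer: -64240513/6367320 ≈ -10.089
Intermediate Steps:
u = 2153 (u = 2161 - 8 = 2153)
w = 6921/865 (w = 8 - 4/(-3*(0 - 3) - 3469) = 8 - 4/(-3*(-3) - 3469) = 8 - 4/(9 - 3469) = 8 - 4/(-3460) = 8 - 4*(-1/3460) = 8 + 1/865 = 6921/865 ≈ 8.0012)
r(-62)/w + u/(30 - 1*950) = -62/6921/865 + 2153/(30 - 1*950) = -62*865/6921 + 2153/(30 - 950) = -53630/6921 + 2153/(-920) = -53630/6921 + 2153*(-1/920) = -53630/6921 - 2153/920 = -64240513/6367320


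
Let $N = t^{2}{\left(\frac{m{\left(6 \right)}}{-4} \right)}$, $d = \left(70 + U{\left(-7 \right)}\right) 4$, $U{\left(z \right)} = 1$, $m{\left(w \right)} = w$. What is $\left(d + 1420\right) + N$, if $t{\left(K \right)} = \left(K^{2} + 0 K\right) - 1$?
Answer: $\frac{27289}{16} \approx 1705.6$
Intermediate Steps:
$t{\left(K \right)} = -1 + K^{2}$ ($t{\left(K \right)} = \left(K^{2} + 0\right) - 1 = K^{2} - 1 = -1 + K^{2}$)
$d = 284$ ($d = \left(70 + 1\right) 4 = 71 \cdot 4 = 284$)
$N = \frac{25}{16}$ ($N = \left(-1 + \left(\frac{6}{-4}\right)^{2}\right)^{2} = \left(-1 + \left(6 \left(- \frac{1}{4}\right)\right)^{2}\right)^{2} = \left(-1 + \left(- \frac{3}{2}\right)^{2}\right)^{2} = \left(-1 + \frac{9}{4}\right)^{2} = \left(\frac{5}{4}\right)^{2} = \frac{25}{16} \approx 1.5625$)
$\left(d + 1420\right) + N = \left(284 + 1420\right) + \frac{25}{16} = 1704 + \frac{25}{16} = \frac{27289}{16}$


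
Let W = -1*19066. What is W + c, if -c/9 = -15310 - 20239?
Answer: 300875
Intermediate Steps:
W = -19066
c = 319941 (c = -9*(-15310 - 20239) = -9*(-35549) = 319941)
W + c = -19066 + 319941 = 300875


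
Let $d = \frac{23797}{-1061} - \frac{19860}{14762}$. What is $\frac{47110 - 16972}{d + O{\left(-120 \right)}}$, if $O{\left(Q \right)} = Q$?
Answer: $- \frac{236017941258}{1125930307} \approx -209.62$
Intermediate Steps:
$d = - \frac{186181387}{7831241}$ ($d = 23797 \left(- \frac{1}{1061}\right) - \frac{9930}{7381} = - \frac{23797}{1061} - \frac{9930}{7381} = - \frac{186181387}{7831241} \approx -23.774$)
$\frac{47110 - 16972}{d + O{\left(-120 \right)}} = \frac{47110 - 16972}{- \frac{186181387}{7831241} - 120} = \frac{30138}{- \frac{1125930307}{7831241}} = 30138 \left(- \frac{7831241}{1125930307}\right) = - \frac{236017941258}{1125930307}$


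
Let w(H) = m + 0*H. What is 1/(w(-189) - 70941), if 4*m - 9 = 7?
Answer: -1/70937 ≈ -1.4097e-5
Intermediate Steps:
m = 4 (m = 9/4 + (1/4)*7 = 9/4 + 7/4 = 4)
w(H) = 4 (w(H) = 4 + 0*H = 4 + 0 = 4)
1/(w(-189) - 70941) = 1/(4 - 70941) = 1/(-70937) = -1/70937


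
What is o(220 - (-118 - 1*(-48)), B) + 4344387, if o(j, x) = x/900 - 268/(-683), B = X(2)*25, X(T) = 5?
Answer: 106819800619/24588 ≈ 4.3444e+6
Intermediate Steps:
B = 125 (B = 5*25 = 125)
o(j, x) = 268/683 + x/900 (o(j, x) = x*(1/900) - 268*(-1/683) = x/900 + 268/683 = 268/683 + x/900)
o(220 - (-118 - 1*(-48)), B) + 4344387 = (268/683 + (1/900)*125) + 4344387 = (268/683 + 5/36) + 4344387 = 13063/24588 + 4344387 = 106819800619/24588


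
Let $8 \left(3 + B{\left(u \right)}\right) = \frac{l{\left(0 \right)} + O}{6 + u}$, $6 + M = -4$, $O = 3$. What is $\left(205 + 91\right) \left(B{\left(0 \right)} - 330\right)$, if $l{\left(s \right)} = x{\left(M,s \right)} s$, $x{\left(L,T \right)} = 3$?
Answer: $- \frac{197099}{2} \approx -98550.0$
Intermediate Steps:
$M = -10$ ($M = -6 - 4 = -10$)
$l{\left(s \right)} = 3 s$
$B{\left(u \right)} = -3 + \frac{3}{8 \left(6 + u\right)}$ ($B{\left(u \right)} = -3 + \frac{\left(3 \cdot 0 + 3\right) \frac{1}{6 + u}}{8} = -3 + \frac{\left(0 + 3\right) \frac{1}{6 + u}}{8} = -3 + \frac{3 \frac{1}{6 + u}}{8} = -3 + \frac{3}{8 \left(6 + u\right)}$)
$\left(205 + 91\right) \left(B{\left(0 \right)} - 330\right) = \left(205 + 91\right) \left(\frac{3 \left(-47 - 0\right)}{8 \left(6 + 0\right)} - 330\right) = 296 \left(\frac{3 \left(-47 + 0\right)}{8 \cdot 6} - 330\right) = 296 \left(\frac{3}{8} \cdot \frac{1}{6} \left(-47\right) - 330\right) = 296 \left(- \frac{47}{16} - 330\right) = 296 \left(- \frac{5327}{16}\right) = - \frac{197099}{2}$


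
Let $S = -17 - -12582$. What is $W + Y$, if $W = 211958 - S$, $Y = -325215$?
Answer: $-125822$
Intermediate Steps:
$S = 12565$ ($S = -17 + 12582 = 12565$)
$W = 199393$ ($W = 211958 - 12565 = 199393$)
$W + Y = 199393 - 325215 = -125822$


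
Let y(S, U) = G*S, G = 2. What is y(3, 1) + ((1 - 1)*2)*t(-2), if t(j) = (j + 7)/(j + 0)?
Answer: 6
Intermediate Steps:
t(j) = (7 + j)/j
y(S, U) = 2*S
y(3, 1) + ((1 - 1)*2)*t(-2) = 2*3 + ((1 - 1)*2)*((7 - 2)/(-2)) = 6 + (0*2)*(-½*5) = 6 + 0*(-5/2) = 6 + 0 = 6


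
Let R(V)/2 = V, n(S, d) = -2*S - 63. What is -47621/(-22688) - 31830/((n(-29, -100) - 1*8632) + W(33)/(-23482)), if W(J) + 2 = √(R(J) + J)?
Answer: 1079617448329082411677/186647512879697406880 - 448459236*√11/8226706315219385 ≈ 5.7843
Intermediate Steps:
n(S, d) = -63 - 2*S
R(V) = 2*V
W(J) = -2 + √3*√J (W(J) = -2 + √(2*J + J) = -2 + √(3*J) = -2 + √3*√J)
-47621/(-22688) - 31830/((n(-29, -100) - 1*8632) + W(33)/(-23482)) = -47621/(-22688) - 31830/(((-63 - 2*(-29)) - 1*8632) + (-2 + √3*√33)/(-23482)) = -47621*(-1/22688) - 31830/(((-63 + 58) - 8632) + (-2 + 3*√11)*(-1/23482)) = 47621/22688 - 31830/((-5 - 8632) + (1/11741 - 3*√11/23482)) = 47621/22688 - 31830/(-8637 + (1/11741 - 3*√11/23482)) = 47621/22688 - 31830/(-101407016/11741 - 3*√11/23482)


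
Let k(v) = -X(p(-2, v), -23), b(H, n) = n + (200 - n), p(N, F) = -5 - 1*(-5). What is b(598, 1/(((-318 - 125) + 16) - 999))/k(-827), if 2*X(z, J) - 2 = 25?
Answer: -400/27 ≈ -14.815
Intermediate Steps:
p(N, F) = 0 (p(N, F) = -5 + 5 = 0)
X(z, J) = 27/2 (X(z, J) = 1 + (1/2)*25 = 1 + 25/2 = 27/2)
b(H, n) = 200
k(v) = -27/2 (k(v) = -1*27/2 = -27/2)
b(598, 1/(((-318 - 125) + 16) - 999))/k(-827) = 200/(-27/2) = 200*(-2/27) = -400/27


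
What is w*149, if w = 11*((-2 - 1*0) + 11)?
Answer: 14751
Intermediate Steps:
w = 99 (w = 11*((-2 + 0) + 11) = 11*(-2 + 11) = 11*9 = 99)
w*149 = 99*149 = 14751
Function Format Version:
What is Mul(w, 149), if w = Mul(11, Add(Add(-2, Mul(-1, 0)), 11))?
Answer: 14751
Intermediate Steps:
w = 99 (w = Mul(11, Add(Add(-2, 0), 11)) = Mul(11, Add(-2, 11)) = Mul(11, 9) = 99)
Mul(w, 149) = Mul(99, 149) = 14751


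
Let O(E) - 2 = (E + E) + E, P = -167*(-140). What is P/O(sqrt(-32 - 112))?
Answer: 2338/65 - 42084*I/65 ≈ 35.969 - 647.45*I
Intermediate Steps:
P = 23380
O(E) = 2 + 3*E (O(E) = 2 + ((E + E) + E) = 2 + (2*E + E) = 2 + 3*E)
P/O(sqrt(-32 - 112)) = 23380/(2 + 3*sqrt(-32 - 112)) = 23380/(2 + 3*sqrt(-144)) = 23380/(2 + 3*(12*I)) = 23380/(2 + 36*I) = 23380*((2 - 36*I)/1300) = 1169*(2 - 36*I)/65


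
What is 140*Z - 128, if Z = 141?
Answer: 19612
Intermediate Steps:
140*Z - 128 = 140*141 - 128 = 19740 - 128 = 19612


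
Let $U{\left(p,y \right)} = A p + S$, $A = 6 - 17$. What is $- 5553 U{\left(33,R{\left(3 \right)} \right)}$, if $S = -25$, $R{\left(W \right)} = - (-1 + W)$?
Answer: $2154564$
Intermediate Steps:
$A = -11$
$R{\left(W \right)} = 1 - W$
$U{\left(p,y \right)} = -25 - 11 p$ ($U{\left(p,y \right)} = - 11 p - 25 = -25 - 11 p$)
$- 5553 U{\left(33,R{\left(3 \right)} \right)} = - 5553 \left(-25 - 363\right) = \left(-5553\right) \left(-388\right) = 2154564$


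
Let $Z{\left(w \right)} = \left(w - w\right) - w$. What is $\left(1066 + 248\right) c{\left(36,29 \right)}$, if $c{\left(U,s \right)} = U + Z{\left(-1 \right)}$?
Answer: $48618$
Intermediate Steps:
$Z{\left(w \right)} = - w$ ($Z{\left(w \right)} = 0 - w = - w$)
$c{\left(U,s \right)} = 1 + U$ ($c{\left(U,s \right)} = U - -1 = U + 1 = 1 + U$)
$\left(1066 + 248\right) c{\left(36,29 \right)} = \left(1066 + 248\right) \left(1 + 36\right) = 1314 \cdot 37 = 48618$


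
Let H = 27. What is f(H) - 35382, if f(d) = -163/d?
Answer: -955477/27 ≈ -35388.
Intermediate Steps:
f(H) - 35382 = -163/27 - 35382 = -955477/27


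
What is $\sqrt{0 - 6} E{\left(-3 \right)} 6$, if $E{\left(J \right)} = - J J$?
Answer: $- 54 i \sqrt{6} \approx - 132.27 i$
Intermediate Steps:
$E{\left(J \right)} = - J^{2}$
$\sqrt{0 - 6} E{\left(-3 \right)} 6 = \sqrt{0 - 6} \left(- \left(-3\right)^{2}\right) 6 = \sqrt{-6} \left(\left(-1\right) 9\right) 6 = i \sqrt{6} \left(-9\right) 6 = - 9 i \sqrt{6} \cdot 6 = - 54 i \sqrt{6}$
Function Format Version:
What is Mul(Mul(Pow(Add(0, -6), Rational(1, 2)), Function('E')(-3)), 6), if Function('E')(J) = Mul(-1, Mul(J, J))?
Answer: Mul(-54, I, Pow(6, Rational(1, 2))) ≈ Mul(-132.27, I)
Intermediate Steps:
Function('E')(J) = Mul(-1, Pow(J, 2))
Mul(Mul(Pow(Add(0, -6), Rational(1, 2)), Function('E')(-3)), 6) = Mul(Mul(Pow(Add(0, -6), Rational(1, 2)), Mul(-1, Pow(-3, 2))), 6) = Mul(Mul(Pow(-6, Rational(1, 2)), Mul(-1, 9)), 6) = Mul(Mul(Mul(I, Pow(6, Rational(1, 2))), -9), 6) = Mul(Mul(-9, I, Pow(6, Rational(1, 2))), 6) = Mul(-54, I, Pow(6, Rational(1, 2)))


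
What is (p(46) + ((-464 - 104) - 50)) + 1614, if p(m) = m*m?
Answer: 3112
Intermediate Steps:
p(m) = m²
(p(46) + ((-464 - 104) - 50)) + 1614 = (46² + ((-464 - 104) - 50)) + 1614 = (2116 + (-568 - 50)) + 1614 = (2116 - 618) + 1614 = 1498 + 1614 = 3112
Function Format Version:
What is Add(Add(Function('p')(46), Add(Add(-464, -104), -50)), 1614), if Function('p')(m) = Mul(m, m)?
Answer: 3112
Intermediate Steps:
Function('p')(m) = Pow(m, 2)
Add(Add(Function('p')(46), Add(Add(-464, -104), -50)), 1614) = Add(Add(Pow(46, 2), Add(Add(-464, -104), -50)), 1614) = Add(Add(2116, Add(-568, -50)), 1614) = Add(Add(2116, -618), 1614) = Add(1498, 1614) = 3112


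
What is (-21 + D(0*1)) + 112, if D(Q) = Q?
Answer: 91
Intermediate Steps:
(-21 + D(0*1)) + 112 = (-21 + 0*1) + 112 = (-21 + 0) + 112 = -21 + 112 = 91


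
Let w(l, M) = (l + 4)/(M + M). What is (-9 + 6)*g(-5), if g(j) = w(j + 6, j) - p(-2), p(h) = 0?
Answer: 3/2 ≈ 1.5000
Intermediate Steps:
w(l, M) = (4 + l)/(2*M) (w(l, M) = (4 + l)/((2*M)) = (4 + l)*(1/(2*M)) = (4 + l)/(2*M))
g(j) = (10 + j)/(2*j) (g(j) = (4 + (j + 6))/(2*j) - 1*0 = (4 + (6 + j))/(2*j) + 0 = (10 + j)/(2*j) + 0 = (10 + j)/(2*j))
(-9 + 6)*g(-5) = (-9 + 6)*((1/2)*(10 - 5)/(-5)) = -3*(-1)*5/(2*5) = -3*(-1/2) = 3/2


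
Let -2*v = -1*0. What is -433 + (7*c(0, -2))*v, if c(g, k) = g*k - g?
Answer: -433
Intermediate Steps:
c(g, k) = -g + g*k
v = 0 (v = -(-1)*0/2 = -1/2*0 = 0)
-433 + (7*c(0, -2))*v = -433 + (7*(0*(-1 - 2)))*0 = -433 + (7*(0*(-3)))*0 = -433 + (7*0)*0 = -433 + 0*0 = -433 + 0 = -433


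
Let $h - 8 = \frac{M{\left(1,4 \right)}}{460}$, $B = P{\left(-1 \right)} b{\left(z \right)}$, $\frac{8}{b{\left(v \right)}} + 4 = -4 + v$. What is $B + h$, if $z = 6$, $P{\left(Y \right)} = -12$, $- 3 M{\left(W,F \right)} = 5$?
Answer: $\frac{15455}{276} \approx 55.996$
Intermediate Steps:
$M{\left(W,F \right)} = - \frac{5}{3}$ ($M{\left(W,F \right)} = \left(- \frac{1}{3}\right) 5 = - \frac{5}{3}$)
$b{\left(v \right)} = \frac{8}{-8 + v}$ ($b{\left(v \right)} = \frac{8}{-4 + \left(-4 + v\right)} = \frac{8}{-8 + v}$)
$B = 48$ ($B = - 12 \frac{8}{-8 + 6} = - 12 \frac{8}{-2} = - 12 \cdot 8 \left(- \frac{1}{2}\right) = \left(-12\right) \left(-4\right) = 48$)
$h = \frac{2207}{276}$ ($h = 8 - \frac{5}{3 \cdot 460} = 8 - \frac{1}{276} = \frac{2207}{276} \approx 7.9964$)
$B + h = 48 + \frac{2207}{276} = \frac{15455}{276}$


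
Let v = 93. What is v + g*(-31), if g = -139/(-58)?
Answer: 1085/58 ≈ 18.707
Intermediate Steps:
g = 139/58 (g = -139*(-1/58) = 139/58 ≈ 2.3966)
v + g*(-31) = 93 + (139/58)*(-31) = 93 - 4309/58 = 1085/58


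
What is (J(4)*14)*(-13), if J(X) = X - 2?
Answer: -364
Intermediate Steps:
J(X) = -2 + X
(J(4)*14)*(-13) = ((-2 + 4)*14)*(-13) = (2*14)*(-13) = 28*(-13) = -364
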